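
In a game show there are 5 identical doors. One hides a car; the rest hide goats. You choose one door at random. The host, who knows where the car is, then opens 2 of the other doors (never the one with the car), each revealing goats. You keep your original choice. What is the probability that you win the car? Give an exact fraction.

The host can always open 2 empty doors regardless of your choice, so the reveals give no information about your original door.
P(win by staying) = 1/5.

1/5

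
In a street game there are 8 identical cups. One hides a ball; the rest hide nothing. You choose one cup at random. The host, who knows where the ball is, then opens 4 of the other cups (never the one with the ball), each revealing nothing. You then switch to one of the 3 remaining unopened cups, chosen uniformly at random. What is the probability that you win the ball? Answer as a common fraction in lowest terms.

7/24

Your original cup holds the ball with probability 1/8, so the other 7 collectively hold it with probability 7/8.
The host can always find 4 empty cups to open, so the reveals don't change that 7/8; it is now spread over the 3 remaining unopened cups.
P(win by switching) = (7/8) · (1/3) = 7/24.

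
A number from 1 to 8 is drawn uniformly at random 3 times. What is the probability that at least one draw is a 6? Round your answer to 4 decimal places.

P(no draw is a 6) = (7/8)^3 ≈ 0.6699.
P(at least one) = 1 − 0.6699 = 0.3301.

0.3301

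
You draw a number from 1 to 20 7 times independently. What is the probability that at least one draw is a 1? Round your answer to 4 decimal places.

0.3017

P(no draw is a 1) = (19/20)^7 ≈ 0.6983.
P(at least one) = 1 − 0.6983 = 0.3017.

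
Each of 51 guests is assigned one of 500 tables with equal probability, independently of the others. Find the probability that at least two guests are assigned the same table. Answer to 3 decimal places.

It's easier to compute the probability that all 51 are distinct.
P(all distinct) = 500/500 · 499/500 · ··· · 450/500 ≈ 0.071.
So the probability of at least one match is 1 − 0.071 = 0.929.

0.929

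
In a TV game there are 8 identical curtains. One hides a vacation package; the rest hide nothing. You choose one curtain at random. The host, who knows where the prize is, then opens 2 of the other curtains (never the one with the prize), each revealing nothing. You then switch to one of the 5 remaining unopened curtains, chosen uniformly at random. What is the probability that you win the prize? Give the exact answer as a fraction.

7/40

Your original curtain holds the prize with probability 1/8, so the other 7 collectively hold it with probability 7/8.
The host can always find 2 empty curtains to open, so the reveals don't change that 7/8; it is now spread over the 5 remaining unopened curtains.
P(win by switching) = (7/8) · (1/5) = 7/40.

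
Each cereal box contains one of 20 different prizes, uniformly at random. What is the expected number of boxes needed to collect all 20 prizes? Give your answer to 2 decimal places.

After i distinct types are collected, each trial gives a new one with probability (20−i)/20, so the expected wait for the next new type is 20/(20−i).
E = 20/20 + 20/19 + 20/18 + 20/17 + 20/16 + 20/15 + 20/14 + 20/13 + 20/12 + 20/11 + 20/10 + 20/9 + 20/8 + 20/7 + 20/6 + 20/5 + 20/4 + 20/3 + 20/2 + 20/1 = 279175675/3879876 ≈ 71.95.

71.95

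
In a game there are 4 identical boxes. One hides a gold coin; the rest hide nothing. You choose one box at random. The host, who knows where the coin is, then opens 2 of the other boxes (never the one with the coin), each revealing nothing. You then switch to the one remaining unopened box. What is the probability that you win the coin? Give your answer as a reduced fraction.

3/4

Your original box holds the coin with probability 1/4, so the other 3 collectively hold it with probability 3/4.
The host can always find 2 empty boxes to open, so the reveals don't change that 3/4; it is now spread over the 1 remaining unopened box.
P(win by switching) = (3/4) · (1/1) = 3/4.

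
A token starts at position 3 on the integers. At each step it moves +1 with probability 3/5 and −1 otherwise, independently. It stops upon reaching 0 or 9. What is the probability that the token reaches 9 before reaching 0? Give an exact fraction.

Let r = q/p = (2/5)/(3/5) = 2/3. The recurrence P(i) = p·P(i+1) + q·P(i−1) with P(0)=0, P(9)=1 gives P(i) = (1 − r^i)/(1 − r^9).
P(3) = (1 − (2/3)^3) / (1 − (2/3)^9) = 729/1009.

729/1009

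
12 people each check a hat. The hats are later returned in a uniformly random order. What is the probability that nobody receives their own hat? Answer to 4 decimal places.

0.3679

This is the derangement probability: permutations of 12 with no fixed point.
D(12) = 12! · (1 − 1/1! + 1/2! − ··· + (−1)^12/12!) = 176214841.
P = 176214841/479001600 = 16019531/43545600 ≈ 0.3679.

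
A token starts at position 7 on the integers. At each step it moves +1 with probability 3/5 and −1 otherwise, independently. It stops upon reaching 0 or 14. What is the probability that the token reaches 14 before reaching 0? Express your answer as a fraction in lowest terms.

Let r = q/p = (2/5)/(3/5) = 2/3. The recurrence P(i) = p·P(i+1) + q·P(i−1) with P(0)=0, P(14)=1 gives P(i) = (1 − r^i)/(1 − r^14).
P(7) = (1 − (2/3)^7) / (1 − (2/3)^14) = 2187/2315.

2187/2315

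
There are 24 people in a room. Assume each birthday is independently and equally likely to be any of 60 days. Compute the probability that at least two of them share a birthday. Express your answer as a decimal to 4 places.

It's easier to compute the probability that all 24 are distinct.
P(all distinct) = 60/60 · 59/60 · ··· · 37/60 ≈ 0.0047.
So the probability of at least one match is 1 − 0.0047 = 0.9953.

0.9953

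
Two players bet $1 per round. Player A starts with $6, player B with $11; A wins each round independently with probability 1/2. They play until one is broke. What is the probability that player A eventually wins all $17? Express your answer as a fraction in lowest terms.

6/17

With a fair step, P(i) = ½P(i−1) + ½P(i+1) with P(0)=0, P(17)=1 has the linear solution P(i) = i/17.
P(6) = 6/17.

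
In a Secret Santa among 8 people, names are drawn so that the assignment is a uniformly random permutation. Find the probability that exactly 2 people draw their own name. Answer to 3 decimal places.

0.184

Choose which 2 of the 8 are fixed: C(8,2) = 28 ways.
The remaining 6 must have no fixed point: D(6) = 265.
P = 28·265/40320 = 53/288 ≈ 0.184.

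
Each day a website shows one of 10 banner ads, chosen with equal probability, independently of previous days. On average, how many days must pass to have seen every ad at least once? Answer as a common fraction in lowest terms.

7381/252

After i distinct types are collected, each trial gives a new one with probability (10−i)/10, so the expected wait for the next new type is 10/(10−i).
E = 10/10 + 10/9 + 10/8 + 10/7 + 10/6 + 10/5 + 10/4 + 10/3 + 10/2 + 10/1 = 7381/252.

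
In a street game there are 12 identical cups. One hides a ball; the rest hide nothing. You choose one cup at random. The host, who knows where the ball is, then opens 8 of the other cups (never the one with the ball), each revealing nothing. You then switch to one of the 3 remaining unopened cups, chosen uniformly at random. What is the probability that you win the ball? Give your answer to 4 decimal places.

0.3056

Your original cup holds the ball with probability 1/12, so the other 11 collectively hold it with probability 11/12.
The host can always find 8 empty cups to open, so the reveals don't change that 11/12; it is now spread over the 3 remaining unopened cups.
P(win by switching) = (11/12) · (1/3) = 11/36 ≈ 0.3056.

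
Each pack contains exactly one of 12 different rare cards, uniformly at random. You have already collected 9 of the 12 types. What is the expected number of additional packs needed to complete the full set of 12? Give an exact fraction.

Starting from 9 distinct types, each trial gives a new one with probability (12−i)/12 when i types are held, so the wait for the next new type is 12/(12−i).
E = 12/3 + 12/2 + 12/1 = 22.

22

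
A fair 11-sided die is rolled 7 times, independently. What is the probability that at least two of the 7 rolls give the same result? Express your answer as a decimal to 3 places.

0.915

P(all 7 different) = 11/11 · 10/11 · ··· · 5/11 ≈ 0.085.
P(at least two equal) = 1 − 0.085 = 0.915.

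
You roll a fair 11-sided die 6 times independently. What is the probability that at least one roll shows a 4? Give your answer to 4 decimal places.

P(no roll shows a 4) = (10/11)^6 ≈ 0.5645.
P(at least one) = 1 − 0.5645 = 0.4355.

0.4355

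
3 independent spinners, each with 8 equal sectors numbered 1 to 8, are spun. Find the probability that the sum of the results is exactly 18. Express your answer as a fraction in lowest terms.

There are 8^3 = 512 equally likely outcomes.
The number of ordered 3-tuples from {1,…,8} summing to 18 is 28.
P(sum = 18) = 28/512 = 7/128.

7/128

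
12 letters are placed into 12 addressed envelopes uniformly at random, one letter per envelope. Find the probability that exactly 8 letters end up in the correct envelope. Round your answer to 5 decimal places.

0.00001

Choose which 8 of the 12 are fixed: C(12,8) = 495 ways.
The remaining 4 must have no fixed point: D(4) = 9.
P = 495·9/479001600 = 1/107520 ≈ 0.00001.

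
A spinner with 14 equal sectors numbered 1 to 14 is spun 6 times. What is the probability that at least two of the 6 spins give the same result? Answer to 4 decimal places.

0.7128

P(all 6 different) = 14/14 · 13/14 · ··· · 9/14 ≈ 0.2872.
P(at least two equal) = 1 − 0.2872 = 0.7128.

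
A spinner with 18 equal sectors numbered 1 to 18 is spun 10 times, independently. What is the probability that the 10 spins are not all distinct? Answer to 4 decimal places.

P(all 10 different) = 18/18 · 17/18 · ··· · 9/18 ≈ 0.0445.
P(at least two equal) = 1 − 0.0445 = 0.9555.

0.9555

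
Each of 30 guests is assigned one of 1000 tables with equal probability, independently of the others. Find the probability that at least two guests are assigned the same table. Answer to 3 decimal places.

0.356

It's easier to compute the probability that all 30 are distinct.
P(all distinct) = 1000/1000 · 999/1000 · ··· · 971/1000 ≈ 0.644.
So the probability of at least one match is 1 − 0.644 = 0.356.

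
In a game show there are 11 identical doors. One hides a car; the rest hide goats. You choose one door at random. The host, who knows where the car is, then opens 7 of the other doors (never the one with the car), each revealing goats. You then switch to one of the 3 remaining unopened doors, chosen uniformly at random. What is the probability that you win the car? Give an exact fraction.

Your original door holds the car with probability 1/11, so the other 10 collectively hold it with probability 10/11.
The host can always find 7 empty doors to open, so the reveals don't change that 10/11; it is now spread over the 3 remaining unopened doors.
P(win by switching) = (10/11) · (1/3) = 10/33.

10/33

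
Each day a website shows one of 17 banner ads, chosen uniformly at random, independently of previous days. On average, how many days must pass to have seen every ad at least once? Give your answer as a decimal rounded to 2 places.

58.47

After i distinct types are collected, each trial gives a new one with probability (17−i)/17, so the expected wait for the next new type is 17/(17−i).
E = 17/17 + 17/16 + 17/15 + 17/14 + 17/13 + 17/12 + 17/11 + 17/10 + 17/9 + 17/8 + 17/7 + 17/6 + 17/5 + 17/4 + 17/3 + 17/2 + 17/1 = 42142223/720720 ≈ 58.47.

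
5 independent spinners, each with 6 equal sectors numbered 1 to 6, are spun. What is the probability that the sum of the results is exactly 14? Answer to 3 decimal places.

There are 6^5 = 7776 equally likely outcomes.
The number of ordered 5-tuples from {1,…,6} summing to 14 is 540.
P(sum = 14) = 540/7776 = 5/72 ≈ 0.069.

0.069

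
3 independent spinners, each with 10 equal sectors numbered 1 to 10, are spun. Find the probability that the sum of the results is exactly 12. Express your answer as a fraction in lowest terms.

There are 10^3 = 1000 equally likely outcomes.
The number of ordered 3-tuples from {1,…,10} summing to 12 is 55.
P(sum = 12) = 55/1000 = 11/200.

11/200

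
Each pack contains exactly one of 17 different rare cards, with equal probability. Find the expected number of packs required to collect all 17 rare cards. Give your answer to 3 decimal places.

58.472

After i distinct types are collected, each trial gives a new one with probability (17−i)/17, so the expected wait for the next new type is 17/(17−i).
E = 17/17 + 17/16 + 17/15 + 17/14 + 17/13 + 17/12 + 17/11 + 17/10 + 17/9 + 17/8 + 17/7 + 17/6 + 17/5 + 17/4 + 17/3 + 17/2 + 17/1 = 42142223/720720 ≈ 58.472.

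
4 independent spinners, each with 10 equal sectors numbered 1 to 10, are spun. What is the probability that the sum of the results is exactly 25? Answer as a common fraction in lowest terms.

There are 10^4 = 10000 equally likely outcomes.
The number of ordered 4-tuples from {1,…,10} summing to 25 is 592.
P(sum = 25) = 592/10000 = 37/625.

37/625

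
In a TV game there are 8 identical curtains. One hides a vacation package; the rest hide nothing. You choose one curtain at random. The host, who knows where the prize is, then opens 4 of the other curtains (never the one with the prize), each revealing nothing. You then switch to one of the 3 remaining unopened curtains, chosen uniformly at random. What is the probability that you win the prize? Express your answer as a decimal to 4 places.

Your original curtain holds the prize with probability 1/8, so the other 7 collectively hold it with probability 7/8.
The host can always find 4 empty curtains to open, so the reveals don't change that 7/8; it is now spread over the 3 remaining unopened curtains.
P(win by switching) = (7/8) · (1/3) = 7/24 ≈ 0.2917.

0.2917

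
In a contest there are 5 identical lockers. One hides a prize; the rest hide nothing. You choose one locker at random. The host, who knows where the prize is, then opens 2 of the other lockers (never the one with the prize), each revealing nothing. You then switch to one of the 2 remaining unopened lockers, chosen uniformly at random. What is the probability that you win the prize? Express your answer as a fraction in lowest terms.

Your original locker holds the prize with probability 1/5, so the other 4 collectively hold it with probability 4/5.
The host can always find 2 empty lockers to open, so the reveals don't change that 4/5; it is now spread over the 2 remaining unopened lockers.
P(win by switching) = (4/5) · (1/2) = 2/5.

2/5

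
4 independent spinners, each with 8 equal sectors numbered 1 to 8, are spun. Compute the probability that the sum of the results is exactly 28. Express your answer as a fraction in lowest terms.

35/4096

There are 8^4 = 4096 equally likely outcomes.
The number of ordered 4-tuples from {1,…,8} summing to 28 is 35.
P(sum = 28) = 35/4096.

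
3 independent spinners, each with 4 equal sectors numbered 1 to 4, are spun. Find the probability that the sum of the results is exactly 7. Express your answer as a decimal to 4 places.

There are 4^3 = 64 equally likely outcomes.
The number of ordered 3-tuples from {1,…,4} summing to 7 is 12.
P(sum = 7) = 12/64 = 3/16 ≈ 0.1875.

0.1875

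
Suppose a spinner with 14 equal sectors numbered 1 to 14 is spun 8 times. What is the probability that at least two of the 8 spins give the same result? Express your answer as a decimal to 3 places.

P(all 8 different) = 14/14 · 13/14 · ··· · 7/14 ≈ 0.082.
P(at least two equal) = 1 − 0.082 = 0.918.

0.918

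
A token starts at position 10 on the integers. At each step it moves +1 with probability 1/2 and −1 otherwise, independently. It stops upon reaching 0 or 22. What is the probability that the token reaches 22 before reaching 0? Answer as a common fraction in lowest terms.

With a fair step, P(i) = ½P(i−1) + ½P(i+1) with P(0)=0, P(22)=1 has the linear solution P(i) = i/22.
P(10) = 10/22 = 5/11.

5/11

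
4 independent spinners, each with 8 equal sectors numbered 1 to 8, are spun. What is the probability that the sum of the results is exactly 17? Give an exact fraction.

21/256

There are 8^4 = 4096 equally likely outcomes.
The number of ordered 4-tuples from {1,…,8} summing to 17 is 336.
P(sum = 17) = 336/4096 = 21/256.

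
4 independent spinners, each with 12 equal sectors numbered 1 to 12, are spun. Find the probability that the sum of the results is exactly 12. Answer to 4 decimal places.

There are 12^4 = 20736 equally likely outcomes.
The number of ordered 4-tuples from {1,…,12} summing to 12 is 165.
P(sum = 12) = 165/20736 = 55/6912 ≈ 0.0080.

0.0080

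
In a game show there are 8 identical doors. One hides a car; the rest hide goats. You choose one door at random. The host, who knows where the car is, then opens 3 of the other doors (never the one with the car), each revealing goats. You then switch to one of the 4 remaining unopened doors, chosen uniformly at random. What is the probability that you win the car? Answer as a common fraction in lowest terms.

Your original door holds the car with probability 1/8, so the other 7 collectively hold it with probability 7/8.
The host can always find 3 empty doors to open, so the reveals don't change that 7/8; it is now spread over the 4 remaining unopened doors.
P(win by switching) = (7/8) · (1/4) = 7/32.

7/32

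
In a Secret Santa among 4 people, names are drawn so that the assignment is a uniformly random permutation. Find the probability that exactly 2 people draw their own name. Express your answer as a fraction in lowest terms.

1/4

Choose which 2 of the 4 are fixed: C(4,2) = 6 ways.
The remaining 2 must have no fixed point: D(2) = 1.
P = 6·1/24 = 1/4.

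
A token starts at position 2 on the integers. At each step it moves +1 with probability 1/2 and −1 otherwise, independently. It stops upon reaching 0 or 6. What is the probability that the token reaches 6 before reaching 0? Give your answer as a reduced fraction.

With a fair step, P(i) = ½P(i−1) + ½P(i+1) with P(0)=0, P(6)=1 has the linear solution P(i) = i/6.
P(2) = 2/6 = 1/3.

1/3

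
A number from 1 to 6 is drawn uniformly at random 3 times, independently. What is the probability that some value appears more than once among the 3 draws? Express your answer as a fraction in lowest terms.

4/9

P(all 3 different) = 6/6 · 5/6 · ··· · 4/6 = 5/9.
P(at least two equal) = 1 − 5/9 = 4/9.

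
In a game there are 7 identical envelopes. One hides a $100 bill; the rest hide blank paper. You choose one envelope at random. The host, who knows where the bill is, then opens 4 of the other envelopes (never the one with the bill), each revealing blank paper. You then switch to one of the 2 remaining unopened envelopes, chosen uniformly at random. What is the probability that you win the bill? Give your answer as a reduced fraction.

Your original envelope holds the bill with probability 1/7, so the other 6 collectively hold it with probability 6/7.
The host can always find 4 empty envelopes to open, so the reveals don't change that 6/7; it is now spread over the 2 remaining unopened envelopes.
P(win by switching) = (6/7) · (1/2) = 3/7.

3/7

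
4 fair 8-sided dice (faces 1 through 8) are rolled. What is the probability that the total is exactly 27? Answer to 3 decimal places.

0.014

There are 8^4 = 4096 equally likely outcomes.
The number of ordered 4-tuples from {1,…,8} summing to 27 is 56.
P(sum = 27) = 56/4096 = 7/512 ≈ 0.014.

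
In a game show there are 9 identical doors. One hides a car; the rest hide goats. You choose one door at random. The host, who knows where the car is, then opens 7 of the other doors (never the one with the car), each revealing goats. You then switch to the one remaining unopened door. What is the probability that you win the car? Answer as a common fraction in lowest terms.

8/9

Your original door holds the car with probability 1/9, so the other 8 collectively hold it with probability 8/9.
The host can always find 7 empty doors to open, so the reveals don't change that 8/9; it is now spread over the 1 remaining unopened door.
P(win by switching) = (8/9) · (1/1) = 8/9.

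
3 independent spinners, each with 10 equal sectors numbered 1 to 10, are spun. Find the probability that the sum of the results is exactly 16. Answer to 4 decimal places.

There are 10^3 = 1000 equally likely outcomes.
The number of ordered 3-tuples from {1,…,10} summing to 16 is 75.
P(sum = 16) = 75/1000 = 3/40 ≈ 0.0750.

0.0750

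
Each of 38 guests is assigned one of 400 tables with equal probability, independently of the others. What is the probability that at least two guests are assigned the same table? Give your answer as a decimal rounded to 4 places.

It's easier to compute the probability that all 38 are distinct.
P(all distinct) = 400/400 · 399/400 · ··· · 363/400 ≈ 0.1628.
So the probability of at least one match is 1 − 0.1628 = 0.8372.

0.8372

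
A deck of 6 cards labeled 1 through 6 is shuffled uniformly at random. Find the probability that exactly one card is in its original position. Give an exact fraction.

Choose which one is fixed: C(6,1) = 6 ways.
The remaining 5 must have no fixed point: D(5) = 44.
P = 6·44/720 = 11/30.

11/30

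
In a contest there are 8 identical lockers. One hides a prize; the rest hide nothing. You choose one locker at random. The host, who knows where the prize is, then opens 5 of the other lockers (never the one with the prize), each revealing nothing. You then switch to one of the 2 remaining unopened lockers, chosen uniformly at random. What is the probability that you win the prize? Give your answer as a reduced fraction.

Your original locker holds the prize with probability 1/8, so the other 7 collectively hold it with probability 7/8.
The host can always find 5 empty lockers to open, so the reveals don't change that 7/8; it is now spread over the 2 remaining unopened lockers.
P(win by switching) = (7/8) · (1/2) = 7/16.

7/16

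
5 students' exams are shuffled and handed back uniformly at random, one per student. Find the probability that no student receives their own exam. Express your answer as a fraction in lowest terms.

11/30

This is the derangement probability: permutations of 5 with no fixed point.
D(5) = 5! · (1 − 1/1! + 1/2! − ··· + (−1)^5/5!) = 44.
P = 44/120 = 11/30.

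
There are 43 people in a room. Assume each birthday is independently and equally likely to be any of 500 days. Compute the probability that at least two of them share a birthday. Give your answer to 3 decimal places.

It's easier to compute the probability that all 43 are distinct.
P(all distinct) = 500/500 · 499/500 · ··· · 458/500 ≈ 0.156.
So the probability of at least one match is 1 − 0.156 = 0.844.

0.844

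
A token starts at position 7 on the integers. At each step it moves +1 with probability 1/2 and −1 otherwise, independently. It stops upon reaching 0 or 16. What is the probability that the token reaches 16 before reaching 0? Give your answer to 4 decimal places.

With a fair step, P(i) = ½P(i−1) + ½P(i+1) with P(0)=0, P(16)=1 has the linear solution P(i) = i/16.
P(7) = 7/16 ≈ 0.4375.

0.4375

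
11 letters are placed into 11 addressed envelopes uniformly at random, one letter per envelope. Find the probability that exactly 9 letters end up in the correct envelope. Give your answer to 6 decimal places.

Choose which 9 of the 11 are fixed: C(11,9) = 55 ways.
The remaining 2 must have no fixed point: D(2) = 1.
P = 55·1/39916800 = 1/725760 ≈ 0.000001.

0.000001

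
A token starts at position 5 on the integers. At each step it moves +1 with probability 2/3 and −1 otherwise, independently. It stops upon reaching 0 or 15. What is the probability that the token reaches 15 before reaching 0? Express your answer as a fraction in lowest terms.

Let r = q/p = (1/3)/(2/3) = 1/2. The recurrence P(i) = p·P(i+1) + q·P(i−1) with P(0)=0, P(15)=1 gives P(i) = (1 − r^i)/(1 − r^15).
P(5) = (1 − (1/2)^5) / (1 − (1/2)^15) = 1024/1057.

1024/1057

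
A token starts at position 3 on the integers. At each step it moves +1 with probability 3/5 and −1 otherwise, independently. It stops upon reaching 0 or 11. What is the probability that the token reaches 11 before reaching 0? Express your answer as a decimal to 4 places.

0.7119

Let r = q/p = (2/5)/(3/5) = 2/3. The recurrence P(i) = p·P(i+1) + q·P(i−1) with P(0)=0, P(11)=1 gives P(i) = (1 − r^i)/(1 − r^11).
P(3) = (1 − (2/3)^3) / (1 − (2/3)^11) = 124659/175099 ≈ 0.7119.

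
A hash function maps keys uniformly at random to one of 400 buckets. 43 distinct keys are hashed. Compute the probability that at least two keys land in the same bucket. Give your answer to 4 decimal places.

It's easier to compute the probability that all 43 are distinct.
P(all distinct) = 400/400 · 399/400 · ··· · 358/400 ≈ 0.0961.
So the probability of at least one match is 1 − 0.0961 = 0.9039.

0.9039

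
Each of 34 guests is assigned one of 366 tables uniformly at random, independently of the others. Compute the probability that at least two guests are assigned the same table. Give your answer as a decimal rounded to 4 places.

0.7944

It's easier to compute the probability that all 34 are distinct.
P(all distinct) = 366/366 · 365/366 · ··· · 333/366 ≈ 0.2056.
So the probability of at least one match is 1 − 0.2056 = 0.7944.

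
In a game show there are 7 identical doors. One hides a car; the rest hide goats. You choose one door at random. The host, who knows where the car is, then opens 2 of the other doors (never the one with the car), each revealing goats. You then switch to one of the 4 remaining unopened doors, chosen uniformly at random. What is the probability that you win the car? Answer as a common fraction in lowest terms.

3/14

Your original door holds the car with probability 1/7, so the other 6 collectively hold it with probability 6/7.
The host can always find 2 empty doors to open, so the reveals don't change that 6/7; it is now spread over the 4 remaining unopened doors.
P(win by switching) = (6/7) · (1/4) = 3/14.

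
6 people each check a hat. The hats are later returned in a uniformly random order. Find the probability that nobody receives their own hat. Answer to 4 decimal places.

This is the derangement probability: permutations of 6 with no fixed point.
D(6) = 6! · (1 − 1/1! + 1/2! − ··· + (−1)^6/6!) = 265.
P = 265/720 = 53/144 ≈ 0.3681.

0.3681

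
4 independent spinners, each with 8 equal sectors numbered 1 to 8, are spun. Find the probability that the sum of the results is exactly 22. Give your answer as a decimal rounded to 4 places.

There are 8^4 = 4096 equally likely outcomes.
The number of ordered 4-tuples from {1,…,8} summing to 22 is 246.
P(sum = 22) = 246/4096 = 123/2048 ≈ 0.0601.

0.0601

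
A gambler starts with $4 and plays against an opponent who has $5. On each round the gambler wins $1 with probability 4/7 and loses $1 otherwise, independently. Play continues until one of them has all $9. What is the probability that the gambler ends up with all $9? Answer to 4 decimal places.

Let r = q/p = (3/7)/(4/7) = 3/4. The recurrence P(i) = p·P(i+1) + q·P(i−1) with P(0)=0, P(9)=1 gives P(i) = (1 − r^i)/(1 − r^9).
P(4) = (1 − (3/4)^4) / (1 − (3/4)^9) = 179200/242461 ≈ 0.7391.

0.7391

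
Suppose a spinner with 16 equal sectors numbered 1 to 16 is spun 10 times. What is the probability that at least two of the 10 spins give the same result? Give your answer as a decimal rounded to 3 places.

0.974

P(all 10 different) = 16/16 · 15/16 · ··· · 7/16 ≈ 0.026.
P(at least two equal) = 1 − 0.026 = 0.974.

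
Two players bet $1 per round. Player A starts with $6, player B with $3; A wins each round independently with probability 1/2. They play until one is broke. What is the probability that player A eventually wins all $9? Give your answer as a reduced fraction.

2/3

With a fair step, P(i) = ½P(i−1) + ½P(i+1) with P(0)=0, P(9)=1 has the linear solution P(i) = i/9.
P(6) = 6/9 = 2/3.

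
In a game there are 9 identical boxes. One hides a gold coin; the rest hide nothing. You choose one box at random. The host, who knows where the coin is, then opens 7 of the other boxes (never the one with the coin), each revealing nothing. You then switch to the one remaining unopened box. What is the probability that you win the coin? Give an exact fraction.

Your original box holds the coin with probability 1/9, so the other 8 collectively hold it with probability 8/9.
The host can always find 7 empty boxes to open, so the reveals don't change that 8/9; it is now spread over the 1 remaining unopened box.
P(win by switching) = (8/9) · (1/1) = 8/9.

8/9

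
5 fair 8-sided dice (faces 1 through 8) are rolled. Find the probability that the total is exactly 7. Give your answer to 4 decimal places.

There are 8^5 = 32768 equally likely outcomes.
The number of ordered 5-tuples from {1,…,8} summing to 7 is 15.
P(sum = 7) = 15/32768 ≈ 0.0005.

0.0005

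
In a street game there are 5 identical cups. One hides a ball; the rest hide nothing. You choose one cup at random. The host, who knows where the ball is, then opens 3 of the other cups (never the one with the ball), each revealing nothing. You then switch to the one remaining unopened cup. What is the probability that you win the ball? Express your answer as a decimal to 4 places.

Your original cup holds the ball with probability 1/5, so the other 4 collectively hold it with probability 4/5.
The host can always find 3 empty cups to open, so the reveals don't change that 4/5; it is now spread over the 1 remaining unopened cup.
P(win by switching) = (4/5) · (1/1) = 4/5 ≈ 0.8000.

0.8000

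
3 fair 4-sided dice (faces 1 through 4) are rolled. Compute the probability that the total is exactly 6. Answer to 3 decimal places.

0.156

There are 4^3 = 64 equally likely outcomes.
The number of ordered 3-tuples from {1,…,4} summing to 6 is 10.
P(sum = 6) = 10/64 = 5/32 ≈ 0.156.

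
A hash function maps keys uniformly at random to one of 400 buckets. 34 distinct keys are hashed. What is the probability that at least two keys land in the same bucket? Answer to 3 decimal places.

0.764

It's easier to compute the probability that all 34 are distinct.
P(all distinct) = 400/400 · 399/400 · ··· · 367/400 ≈ 0.236.
So the probability of at least one match is 1 − 0.236 = 0.764.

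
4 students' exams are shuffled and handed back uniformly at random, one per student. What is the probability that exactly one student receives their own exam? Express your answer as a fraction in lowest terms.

Choose which one is fixed: C(4,1) = 4 ways.
The remaining 3 must have no fixed point: D(3) = 2.
P = 4·2/24 = 1/3.

1/3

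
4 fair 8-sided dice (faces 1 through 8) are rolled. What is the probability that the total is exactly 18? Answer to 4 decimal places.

There are 8^4 = 4096 equally likely outcomes.
The number of ordered 4-tuples from {1,…,8} summing to 18 is 344.
P(sum = 18) = 344/4096 = 43/512 ≈ 0.0840.

0.0840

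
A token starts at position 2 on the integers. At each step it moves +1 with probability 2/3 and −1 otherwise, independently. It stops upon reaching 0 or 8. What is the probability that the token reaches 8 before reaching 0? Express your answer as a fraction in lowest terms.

64/85

Let r = q/p = (1/3)/(2/3) = 1/2. The recurrence P(i) = p·P(i+1) + q·P(i−1) with P(0)=0, P(8)=1 gives P(i) = (1 − r^i)/(1 − r^8).
P(2) = (1 − (1/2)^2) / (1 − (1/2)^8) = 64/85.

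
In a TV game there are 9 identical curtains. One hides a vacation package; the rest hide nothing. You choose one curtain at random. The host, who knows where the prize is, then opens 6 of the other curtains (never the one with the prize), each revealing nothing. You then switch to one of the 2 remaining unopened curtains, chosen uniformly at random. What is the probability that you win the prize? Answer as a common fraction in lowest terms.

Your original curtain holds the prize with probability 1/9, so the other 8 collectively hold it with probability 8/9.
The host can always find 6 empty curtains to open, so the reveals don't change that 8/9; it is now spread over the 2 remaining unopened curtains.
P(win by switching) = (8/9) · (1/2) = 4/9.

4/9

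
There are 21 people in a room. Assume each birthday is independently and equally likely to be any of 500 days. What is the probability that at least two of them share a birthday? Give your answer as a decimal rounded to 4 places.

It's easier to compute the probability that all 21 are distinct.
P(all distinct) = 500/500 · 499/500 · ··· · 480/500 ≈ 0.6532.
So the probability of at least one match is 1 − 0.6532 = 0.3468.

0.3468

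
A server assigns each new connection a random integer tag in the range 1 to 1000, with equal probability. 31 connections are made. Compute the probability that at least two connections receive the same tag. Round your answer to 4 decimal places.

0.3749

It's easier to compute the probability that all 31 are distinct.
P(all distinct) = 1000/1000 · 999/1000 · ··· · 970/1000 ≈ 0.6251.
So the probability of at least one match is 1 − 0.6251 = 0.3749.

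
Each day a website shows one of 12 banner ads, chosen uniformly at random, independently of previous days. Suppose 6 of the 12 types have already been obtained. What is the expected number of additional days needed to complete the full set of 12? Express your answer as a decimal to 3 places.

29.400

Starting from 6 distinct types, each trial gives a new one with probability (12−i)/12 when i types are held, so the wait for the next new type is 12/(12−i).
E = 12/6 + 12/5 + 12/4 + 12/3 + 12/2 + 12/1 = 147/5 ≈ 29.400.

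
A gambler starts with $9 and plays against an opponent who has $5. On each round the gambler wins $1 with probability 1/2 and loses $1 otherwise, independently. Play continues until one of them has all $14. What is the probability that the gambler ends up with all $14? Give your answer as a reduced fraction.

With a fair step, P(i) = ½P(i−1) + ½P(i+1) with P(0)=0, P(14)=1 has the linear solution P(i) = i/14.
P(9) = 9/14.

9/14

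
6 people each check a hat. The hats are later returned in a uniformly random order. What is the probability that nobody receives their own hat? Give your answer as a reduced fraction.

53/144

This is the derangement probability: permutations of 6 with no fixed point.
D(6) = 6! · (1 − 1/1! + 1/2! − ··· + (−1)^6/6!) = 265.
P = 265/720 = 53/144.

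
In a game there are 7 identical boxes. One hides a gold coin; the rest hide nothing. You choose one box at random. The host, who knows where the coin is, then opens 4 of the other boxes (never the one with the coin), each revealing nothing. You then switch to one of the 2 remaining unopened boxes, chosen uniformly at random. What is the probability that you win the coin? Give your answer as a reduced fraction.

Your original box holds the coin with probability 1/7, so the other 6 collectively hold it with probability 6/7.
The host can always find 4 empty boxes to open, so the reveals don't change that 6/7; it is now spread over the 2 remaining unopened boxes.
P(win by switching) = (6/7) · (1/2) = 3/7.

3/7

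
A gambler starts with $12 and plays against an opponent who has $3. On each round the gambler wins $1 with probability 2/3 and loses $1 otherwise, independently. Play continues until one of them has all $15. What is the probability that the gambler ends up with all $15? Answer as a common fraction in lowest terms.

Let r = q/p = (1/3)/(2/3) = 1/2. The recurrence P(i) = p·P(i+1) + q·P(i−1) with P(0)=0, P(15)=1 gives P(i) = (1 − r^i)/(1 − r^15).
P(12) = (1 − (1/2)^12) / (1 − (1/2)^15) = 4680/4681.

4680/4681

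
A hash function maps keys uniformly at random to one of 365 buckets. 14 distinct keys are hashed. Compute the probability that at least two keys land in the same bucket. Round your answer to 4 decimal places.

0.2231

It's easier to compute the probability that all 14 are distinct.
P(all distinct) = 365/365 · 364/365 · ··· · 352/365 ≈ 0.7769.
So the probability of at least one match is 1 − 0.7769 = 0.2231.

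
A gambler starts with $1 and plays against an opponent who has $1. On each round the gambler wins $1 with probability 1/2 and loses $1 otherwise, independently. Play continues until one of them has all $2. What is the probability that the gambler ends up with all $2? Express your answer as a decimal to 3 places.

0.500

With a fair step, P(i) = ½P(i−1) + ½P(i+1) with P(0)=0, P(2)=1 has the linear solution P(i) = i/2.
P(1) = 1/2 ≈ 0.500.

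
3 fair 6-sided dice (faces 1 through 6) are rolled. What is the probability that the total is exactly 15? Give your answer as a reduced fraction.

There are 6^3 = 216 equally likely outcomes.
The number of ordered 3-tuples from {1,…,6} summing to 15 is 10.
P(sum = 15) = 10/216 = 5/108.

5/108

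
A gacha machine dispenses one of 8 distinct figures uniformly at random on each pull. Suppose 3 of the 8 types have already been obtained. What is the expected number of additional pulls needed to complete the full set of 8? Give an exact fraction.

Starting from 3 distinct types, each trial gives a new one with probability (8−i)/8 when i types are held, so the wait for the next new type is 8/(8−i).
E = 8/5 + 8/4 + 8/3 + 8/2 + 8/1 = 274/15.

274/15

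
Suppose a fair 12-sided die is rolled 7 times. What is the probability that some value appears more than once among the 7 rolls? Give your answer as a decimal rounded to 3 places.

P(all 7 different) = 12/12 · 11/12 · ··· · 6/12 ≈ 0.111.
P(at least two equal) = 1 − 0.111 = 0.889.

0.889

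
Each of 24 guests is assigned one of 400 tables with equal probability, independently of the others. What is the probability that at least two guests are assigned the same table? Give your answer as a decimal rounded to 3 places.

It's easier to compute the probability that all 24 are distinct.
P(all distinct) = 400/400 · 399/400 · ··· · 377/400 ≈ 0.495.
So the probability of at least one match is 1 − 0.495 = 0.505.

0.505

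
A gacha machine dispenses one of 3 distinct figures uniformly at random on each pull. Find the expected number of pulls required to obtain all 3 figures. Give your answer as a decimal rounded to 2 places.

After i distinct types are collected, each trial gives a new one with probability (3−i)/3, so the expected wait for the next new type is 3/(3−i).
E = 3/3 + 3/2 + 3/1 = 11/2 ≈ 5.50.

5.50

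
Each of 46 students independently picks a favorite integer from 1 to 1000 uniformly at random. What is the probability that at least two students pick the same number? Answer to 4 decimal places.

0.6504

It's easier to compute the probability that all 46 are distinct.
P(all distinct) = 1000/1000 · 999/1000 · ··· · 955/1000 ≈ 0.3496.
So the probability of at least one match is 1 − 0.3496 = 0.6504.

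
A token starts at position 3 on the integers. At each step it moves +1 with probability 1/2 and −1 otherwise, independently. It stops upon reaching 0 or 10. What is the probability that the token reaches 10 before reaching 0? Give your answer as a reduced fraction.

With a fair step, P(i) = ½P(i−1) + ½P(i+1) with P(0)=0, P(10)=1 has the linear solution P(i) = i/10.
P(3) = 3/10.

3/10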